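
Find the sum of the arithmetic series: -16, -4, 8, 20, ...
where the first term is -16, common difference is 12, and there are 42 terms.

Sₙ = n/2 × (first + last)
Last term = a + (n-1)d = -16 + (42-1)×12 = 476
S_42 = 42/2 × (-16 + 476)
S_42 = 42/2 × 460 = 9660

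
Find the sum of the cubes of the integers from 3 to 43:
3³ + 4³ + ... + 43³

Use ∑_{k=1}^{n} k³ = [n(n+1)/2]², then subtract the first 2 terms.
∑_{k=1}^{43} k³ = [43×44/2]² = 946² = 894916
∑_{k=1}^{2} k³ = [2×3/2]² = 3² = 9
∑_{k=3}^{43} k³ = 894916 - 9 = 894907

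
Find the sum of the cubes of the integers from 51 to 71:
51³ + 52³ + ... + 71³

Use ∑_{k=1}^{n} k³ = [n(n+1)/2]², then subtract the first 50 terms.
∑_{k=1}^{71} k³ = [71×72/2]² = 2556² = 6533136
∑_{k=1}^{50} k³ = [50×51/2]² = 1275² = 1625625
∑_{k=51}^{71} k³ = 6533136 - 1625625 = 4907511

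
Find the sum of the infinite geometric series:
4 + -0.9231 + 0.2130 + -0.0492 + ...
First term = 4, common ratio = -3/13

For |r| < 1, S = a / (1 - r)
S = 4 / (1 - (-3/13))
S = 4 / (16/13)
S = 13/4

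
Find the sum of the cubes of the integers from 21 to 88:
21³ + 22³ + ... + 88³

Use ∑_{k=1}^{n} k³ = [n(n+1)/2]², then subtract the first 20 terms.
∑_{k=1}^{88} k³ = [88×89/2]² = 3916² = 15335056
∑_{k=1}^{20} k³ = [20×21/2]² = 210² = 44100
∑_{k=21}^{88} k³ = 15335056 - 44100 = 15290956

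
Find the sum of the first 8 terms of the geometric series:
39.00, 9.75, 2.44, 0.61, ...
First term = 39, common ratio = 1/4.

Sₙ = a(1 - rⁿ) / (1 - r)
S_8 = 39(1 - (1/4)^8) / (1 - (1/4))
S_8 = 39(1 - (1/65536)) / (3/4)
S_8 = 851955/16384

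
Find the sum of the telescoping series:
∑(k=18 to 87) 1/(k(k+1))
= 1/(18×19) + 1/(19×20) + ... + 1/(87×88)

Partial fractions: 1/(k(k+1)) = 1/k - 1/(k+1)
The series telescopes:
= (1/18 - 1/19) + (1/19 - 1/20) + ... + (1/87 - 1/88)
= 1/18 - 1/88
= 35/792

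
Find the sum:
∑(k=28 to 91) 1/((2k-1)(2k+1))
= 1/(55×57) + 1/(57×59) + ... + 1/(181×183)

Partial fractions: 1/((2k-1)(2k+1)) = (1/2)[1/(2k-1) - 1/(2k+1)]
The series telescopes:
= (1/2)[1/55 - 1/183]
= 64/10065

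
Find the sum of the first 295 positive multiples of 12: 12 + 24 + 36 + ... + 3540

Factor out 12: = 12(1 + 2 + ... + 295) = 12 × n(n+1)/2
= 12 × 295×296/2
= 12 × 43660
= 523920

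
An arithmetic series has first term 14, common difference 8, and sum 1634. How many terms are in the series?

Using S = n/2 × [2a + (n-1)d]
1634 = n/2 × [2(14) + (n-1)(8)]
1634 = n/2 × [28 + 8n - 8]
3268 = n × [20 + 8n]
8n² + (20)n - 3268 = 0
Discriminant: Δ = (20)² - 4(8)(-3268) = 400 + 104576 = 104976
√Δ = 324
n = [-(20) + √Δ] / (2·8) = (-20 + 324) / 16 = 304 / 16 = 19
(The negative root is discarded since n must be a positive integer.)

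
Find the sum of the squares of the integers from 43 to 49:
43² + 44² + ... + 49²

Use ∑_{k=1}^{n} k² = n(n+1)(2n+1)/6, then subtract the first 42 terms.
∑_{k=1}^{49} k² = 49×50×99/6 = 40425
∑_{k=1}^{42} k² = 42×43×85/6 = 25585
∑_{k=43}^{49} k² = 40425 - 25585 = 14840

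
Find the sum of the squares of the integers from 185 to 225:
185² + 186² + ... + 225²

Use ∑_{k=1}^{n} k² = n(n+1)(2n+1)/6, then subtract the first 184 terms.
∑_{k=1}^{225} k² = 225×226×451/6 = 3822225
∑_{k=1}^{184} k² = 184×185×369/6 = 2093460
∑_{k=185}^{225} k² = 3822225 - 2093460 = 1728765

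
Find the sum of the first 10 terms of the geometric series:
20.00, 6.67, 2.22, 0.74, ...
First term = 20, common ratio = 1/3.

Sₙ = a(1 - rⁿ) / (1 - r)
S_10 = 20(1 - (1/3)^10) / (1 - (1/3))
S_10 = 20(1 - (1/59049)) / (2/3)
S_10 = 590480/19683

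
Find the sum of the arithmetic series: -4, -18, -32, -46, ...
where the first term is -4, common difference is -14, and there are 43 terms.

Sₙ = n/2 × (first + last)
Last term = a + (n-1)d = -4 + (43-1)×(-14) = -592
S_43 = 43/2 × (-4 + (-592))
S_43 = 43/2 × (-596) = -12814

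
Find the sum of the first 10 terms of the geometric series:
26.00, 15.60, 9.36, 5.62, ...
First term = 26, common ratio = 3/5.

Sₙ = a(1 - rⁿ) / (1 - r)
S_10 = 26(1 - (3/5)^10) / (1 - (3/5))
S_10 = 26(1 - (59049/9765625)) / (2/5)
S_10 = 126185488/1953125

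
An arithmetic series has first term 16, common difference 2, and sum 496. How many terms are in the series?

Using S = n/2 × [2a + (n-1)d]
496 = n/2 × [2(16) + (n-1)(2)]
496 = n/2 × [32 + 2n - 2]
992 = n × [30 + 2n]
2n² + (30)n - 992 = 0
Discriminant: Δ = (30)² - 4(2)(-992) = 900 + 7936 = 8836
√Δ = 94
n = [-(30) + √Δ] / (2·2) = (-30 + 94) / 4 = 64 / 4 = 16
(The negative root is discarded since n must be a positive integer.)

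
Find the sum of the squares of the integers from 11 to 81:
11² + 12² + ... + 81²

Use ∑_{k=1}^{n} k² = n(n+1)(2n+1)/6, then subtract the first 10 terms.
∑_{k=1}^{81} k² = 81×82×163/6 = 180441
∑_{k=1}^{10} k² = 10×11×21/6 = 385
∑_{k=11}^{81} k² = 180441 - 385 = 180056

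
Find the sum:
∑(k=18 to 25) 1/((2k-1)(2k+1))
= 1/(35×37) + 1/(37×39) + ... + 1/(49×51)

Partial fractions: 1/((2k-1)(2k+1)) = (1/2)[1/(2k-1) - 1/(2k+1)]
The series telescopes:
= (1/2)[1/35 - 1/51]
= 8/1785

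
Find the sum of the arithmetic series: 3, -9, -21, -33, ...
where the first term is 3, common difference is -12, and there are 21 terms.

Sₙ = n/2 × (first + last)
Last term = a + (n-1)d = 3 + (21-1)×(-12) = -237
S_21 = 21/2 × (3 + (-237))
S_21 = 21/2 × (-234) = -2457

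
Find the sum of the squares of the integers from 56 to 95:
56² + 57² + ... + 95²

Use ∑_{k=1}^{n} k² = n(n+1)(2n+1)/6, then subtract the first 55 terms.
∑_{k=1}^{95} k² = 95×96×191/6 = 290320
∑_{k=1}^{55} k² = 55×56×111/6 = 56980
∑_{k=56}^{95} k² = 290320 - 56980 = 233340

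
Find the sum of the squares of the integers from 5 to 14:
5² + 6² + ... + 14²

Use ∑_{k=1}^{n} k² = n(n+1)(2n+1)/6, then subtract the first 4 terms.
∑_{k=1}^{14} k² = 14×15×29/6 = 1015
∑_{k=1}^{4} k² = 4×5×9/6 = 30
∑_{k=5}^{14} k² = 1015 - 30 = 985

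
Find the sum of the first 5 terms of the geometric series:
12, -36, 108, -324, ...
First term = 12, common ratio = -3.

Sₙ = a(1 - rⁿ) / (1 - r)
S_5 = 12(1 - (-3)^5) / (1 - (-3))
S_5 = 12(1 - (-243)) / (4)
S_5 = 732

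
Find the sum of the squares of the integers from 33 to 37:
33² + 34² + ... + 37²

Use ∑_{k=1}^{n} k² = n(n+1)(2n+1)/6, then subtract the first 32 terms.
∑_{k=1}^{37} k² = 37×38×75/6 = 17575
∑_{k=1}^{32} k² = 32×33×65/6 = 11440
∑_{k=33}^{37} k² = 17575 - 11440 = 6135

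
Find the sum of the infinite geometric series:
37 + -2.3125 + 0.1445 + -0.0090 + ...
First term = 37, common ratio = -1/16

For |r| < 1, S = a / (1 - r)
S = 37 / (1 - (-1/16))
S = 37 / (17/16)
S = 592/17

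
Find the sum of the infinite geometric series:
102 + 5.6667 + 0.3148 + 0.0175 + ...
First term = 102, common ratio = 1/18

For |r| < 1, S = a / (1 - r)
S = 102 / (1 - (1/18))
S = 102 / (17/18)
S = 108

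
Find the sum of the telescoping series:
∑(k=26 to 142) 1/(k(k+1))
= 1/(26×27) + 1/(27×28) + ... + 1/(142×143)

Partial fractions: 1/(k(k+1)) = 1/k - 1/(k+1)
The series telescopes:
= (1/26 - 1/27) + (1/27 - 1/28) + ... + (1/142 - 1/143)
= 1/26 - 1/143
= 9/286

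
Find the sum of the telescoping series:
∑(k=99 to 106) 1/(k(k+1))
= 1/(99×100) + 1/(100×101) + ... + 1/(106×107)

Partial fractions: 1/(k(k+1)) = 1/k - 1/(k+1)
The series telescopes:
= (1/99 - 1/100) + (1/100 - 1/101) + ... + (1/106 - 1/107)
= 1/99 - 1/107
= 8/10593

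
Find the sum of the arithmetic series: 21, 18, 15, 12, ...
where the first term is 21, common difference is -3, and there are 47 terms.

Sₙ = n/2 × (first + last)
Last term = a + (n-1)d = 21 + (47-1)×(-3) = -117
S_47 = 47/2 × (21 + (-117))
S_47 = 47/2 × (-96) = -2256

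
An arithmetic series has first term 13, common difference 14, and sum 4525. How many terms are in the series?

Using S = n/2 × [2a + (n-1)d]
4525 = n/2 × [2(13) + (n-1)(14)]
4525 = n/2 × [26 + 14n - 14]
9050 = n × [12 + 14n]
14n² + (12)n - 9050 = 0
Discriminant: Δ = (12)² - 4(14)(-9050) = 144 + 506800 = 506944
√Δ = 712
n = [-(12) + √Δ] / (2·14) = (-12 + 712) / 28 = 700 / 28 = 25
(The negative root is discarded since n must be a positive integer.)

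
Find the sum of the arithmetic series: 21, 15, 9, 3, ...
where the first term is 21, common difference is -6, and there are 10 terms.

Sₙ = n/2 × (first + last)
Last term = a + (n-1)d = 21 + (10-1)×(-6) = -33
S_10 = 10/2 × (21 + (-33))
S_10 = 10/2 × (-12) = -60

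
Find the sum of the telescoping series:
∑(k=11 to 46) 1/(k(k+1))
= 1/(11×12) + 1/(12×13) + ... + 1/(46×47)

Partial fractions: 1/(k(k+1)) = 1/k - 1/(k+1)
The series telescopes:
= (1/11 - 1/12) + (1/12 - 1/13) + ... + (1/46 - 1/47)
= 1/11 - 1/47
= 36/517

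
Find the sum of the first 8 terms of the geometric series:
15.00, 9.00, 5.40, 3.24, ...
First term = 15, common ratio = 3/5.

Sₙ = a(1 - rⁿ) / (1 - r)
S_8 = 15(1 - (3/5)^8) / (1 - (3/5))
S_8 = 15(1 - (6561/390625)) / (2/5)
S_8 = 576096/15625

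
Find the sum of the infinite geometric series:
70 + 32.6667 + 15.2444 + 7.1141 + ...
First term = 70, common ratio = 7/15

For |r| < 1, S = a / (1 - r)
S = 70 / (1 - (7/15))
S = 70 / (8/15)
S = 525/4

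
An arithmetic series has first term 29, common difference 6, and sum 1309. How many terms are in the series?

Using S = n/2 × [2a + (n-1)d]
1309 = n/2 × [2(29) + (n-1)(6)]
1309 = n/2 × [58 + 6n - 6]
2618 = n × [52 + 6n]
6n² + (52)n - 2618 = 0
Discriminant: Δ = (52)² - 4(6)(-2618) = 2704 + 62832 = 65536
√Δ = 256
n = [-(52) + √Δ] / (2·6) = (-52 + 256) / 12 = 204 / 12 = 17
(The negative root is discarded since n must be a positive integer.)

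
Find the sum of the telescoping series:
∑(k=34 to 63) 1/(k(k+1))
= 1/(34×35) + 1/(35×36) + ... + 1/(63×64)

Partial fractions: 1/(k(k+1)) = 1/k - 1/(k+1)
The series telescopes:
= (1/34 - 1/35) + (1/35 - 1/36) + ... + (1/63 - 1/64)
= 1/34 - 1/64
= 15/1088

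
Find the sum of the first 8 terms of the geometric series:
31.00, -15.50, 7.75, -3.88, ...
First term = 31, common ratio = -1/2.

Sₙ = a(1 - rⁿ) / (1 - r)
S_8 = 31(1 - (-1/2)^8) / (1 - (-1/2))
S_8 = 31(1 - (1/256)) / (3/2)
S_8 = 2635/128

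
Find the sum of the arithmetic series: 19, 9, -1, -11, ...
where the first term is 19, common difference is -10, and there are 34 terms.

Sₙ = n/2 × (first + last)
Last term = a + (n-1)d = 19 + (34-1)×(-10) = -311
S_34 = 34/2 × (19 + (-311))
S_34 = 34/2 × (-292) = -4964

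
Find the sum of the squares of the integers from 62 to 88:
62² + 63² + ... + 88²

Use ∑_{k=1}^{n} k² = n(n+1)(2n+1)/6, then subtract the first 61 terms.
∑_{k=1}^{88} k² = 88×89×177/6 = 231044
∑_{k=1}^{61} k² = 61×62×123/6 = 77531
∑_{k=62}^{88} k² = 231044 - 77531 = 153513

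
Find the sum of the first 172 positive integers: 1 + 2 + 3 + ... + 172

Formula: ∑k = n(n+1)/2
= 172×173/2
= 29756/2
= 14878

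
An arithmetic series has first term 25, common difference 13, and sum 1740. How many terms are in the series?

Using S = n/2 × [2a + (n-1)d]
1740 = n/2 × [2(25) + (n-1)(13)]
1740 = n/2 × [50 + 13n - 13]
3480 = n × [37 + 13n]
13n² + (37)n - 3480 = 0
Discriminant: Δ = (37)² - 4(13)(-3480) = 1369 + 180960 = 182329
√Δ = 427
n = [-(37) + √Δ] / (2·13) = (-37 + 427) / 26 = 390 / 26 = 15
(The negative root is discarded since n must be a positive integer.)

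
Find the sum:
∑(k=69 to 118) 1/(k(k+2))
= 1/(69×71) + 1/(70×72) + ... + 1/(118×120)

Partial fractions: 1/(k(k+2)) = (1/2)[1/k - 1/(k+2)]
Telescoping leaves the first two and last two terms:
= (1/2)[1/69 + 1/70 - 1/119 - 1/120]
= 113/18768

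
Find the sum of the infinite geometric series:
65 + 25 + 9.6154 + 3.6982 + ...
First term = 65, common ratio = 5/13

For |r| < 1, S = a / (1 - r)
S = 65 / (1 - (5/13))
S = 65 / (8/13)
S = 845/8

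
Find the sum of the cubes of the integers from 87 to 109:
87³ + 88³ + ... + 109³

Use ∑_{k=1}^{n} k³ = [n(n+1)/2]², then subtract the first 86 terms.
∑_{k=1}^{109} k³ = [109×110/2]² = 5995² = 35940025
∑_{k=1}^{86} k³ = [86×87/2]² = 3741² = 13995081
∑_{k=87}^{109} k³ = 35940025 - 13995081 = 21944944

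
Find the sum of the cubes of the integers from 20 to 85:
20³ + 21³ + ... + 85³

Use ∑_{k=1}^{n} k³ = [n(n+1)/2]², then subtract the first 19 terms.
∑_{k=1}^{85} k³ = [85×86/2]² = 3655² = 13359025
∑_{k=1}^{19} k³ = [19×20/2]² = 190² = 36100
∑_{k=20}^{85} k³ = 13359025 - 36100 = 13322925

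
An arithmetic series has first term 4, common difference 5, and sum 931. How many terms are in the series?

Using S = n/2 × [2a + (n-1)d]
931 = n/2 × [2(4) + (n-1)(5)]
931 = n/2 × [8 + 5n - 5]
1862 = n × [3 + 5n]
5n² + (3)n - 1862 = 0
Discriminant: Δ = (3)² - 4(5)(-1862) = 9 + 37240 = 37249
√Δ = 193
n = [-(3) + √Δ] / (2·5) = (-3 + 193) / 10 = 190 / 10 = 19
(The negative root is discarded since n must be a positive integer.)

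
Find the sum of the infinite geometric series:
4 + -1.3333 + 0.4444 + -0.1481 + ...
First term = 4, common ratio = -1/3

For |r| < 1, S = a / (1 - r)
S = 4 / (1 - (-1/3))
S = 4 / (4/3)
S = 3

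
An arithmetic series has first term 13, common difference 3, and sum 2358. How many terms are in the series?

Using S = n/2 × [2a + (n-1)d]
2358 = n/2 × [2(13) + (n-1)(3)]
2358 = n/2 × [26 + 3n - 3]
4716 = n × [23 + 3n]
3n² + (23)n - 4716 = 0
Discriminant: Δ = (23)² - 4(3)(-4716) = 529 + 56592 = 57121
√Δ = 239
n = [-(23) + √Δ] / (2·3) = (-23 + 239) / 6 = 216 / 6 = 36
(The negative root is discarded since n must be a positive integer.)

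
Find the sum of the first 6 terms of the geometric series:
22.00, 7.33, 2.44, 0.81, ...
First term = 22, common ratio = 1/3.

Sₙ = a(1 - rⁿ) / (1 - r)
S_6 = 22(1 - (1/3)^6) / (1 - (1/3))
S_6 = 22(1 - (1/729)) / (2/3)
S_6 = 8008/243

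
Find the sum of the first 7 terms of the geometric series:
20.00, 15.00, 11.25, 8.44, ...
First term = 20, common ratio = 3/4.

Sₙ = a(1 - rⁿ) / (1 - r)
S_7 = 20(1 - (3/4)^7) / (1 - (3/4))
S_7 = 20(1 - (2187/16384)) / (1/4)
S_7 = 70985/1024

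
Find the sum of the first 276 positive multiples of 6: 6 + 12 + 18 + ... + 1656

Factor out 6: = 6(1 + 2 + ... + 276) = 6 × n(n+1)/2
= 6 × 276×277/2
= 6 × 38226
= 229356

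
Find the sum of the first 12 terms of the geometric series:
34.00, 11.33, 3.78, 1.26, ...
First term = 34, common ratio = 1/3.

Sₙ = a(1 - rⁿ) / (1 - r)
S_12 = 34(1 - (1/3)^12) / (1 - (1/3))
S_12 = 34(1 - (1/531441)) / (2/3)
S_12 = 9034480/177147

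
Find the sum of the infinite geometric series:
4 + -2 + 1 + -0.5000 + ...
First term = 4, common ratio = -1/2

For |r| < 1, S = a / (1 - r)
S = 4 / (1 - (-1/2))
S = 4 / (3/2)
S = 8/3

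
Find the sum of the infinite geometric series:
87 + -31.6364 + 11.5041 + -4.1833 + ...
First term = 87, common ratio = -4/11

For |r| < 1, S = a / (1 - r)
S = 87 / (1 - (-4/11))
S = 87 / (15/11)
S = 319/5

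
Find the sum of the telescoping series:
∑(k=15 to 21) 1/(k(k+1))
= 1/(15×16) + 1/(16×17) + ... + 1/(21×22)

Partial fractions: 1/(k(k+1)) = 1/k - 1/(k+1)
The series telescopes:
= (1/15 - 1/16) + (1/16 - 1/17) + ... + (1/21 - 1/22)
= 1/15 - 1/22
= 7/330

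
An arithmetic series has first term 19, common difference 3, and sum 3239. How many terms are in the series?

Using S = n/2 × [2a + (n-1)d]
3239 = n/2 × [2(19) + (n-1)(3)]
3239 = n/2 × [38 + 3n - 3]
6478 = n × [35 + 3n]
3n² + (35)n - 6478 = 0
Discriminant: Δ = (35)² - 4(3)(-6478) = 1225 + 77736 = 78961
√Δ = 281
n = [-(35) + √Δ] / (2·3) = (-35 + 281) / 6 = 246 / 6 = 41
(The negative root is discarded since n must be a positive integer.)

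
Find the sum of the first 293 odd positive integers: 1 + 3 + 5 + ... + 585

Sum of first n odd numbers = n²
= 293²
= 85849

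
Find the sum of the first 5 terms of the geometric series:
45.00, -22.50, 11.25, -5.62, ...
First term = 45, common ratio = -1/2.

Sₙ = a(1 - rⁿ) / (1 - r)
S_5 = 45(1 - (-1/2)^5) / (1 - (-1/2))
S_5 = 45(1 - (-1/32)) / (3/2)
S_5 = 495/16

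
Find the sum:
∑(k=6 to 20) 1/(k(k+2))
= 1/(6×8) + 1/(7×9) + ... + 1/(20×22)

Partial fractions: 1/(k(k+2)) = (1/2)[1/k - 1/(k+2)]
Telescoping leaves the first two and last two terms:
= (1/2)[1/6 + 1/7 - 1/21 - 1/22]
= 25/231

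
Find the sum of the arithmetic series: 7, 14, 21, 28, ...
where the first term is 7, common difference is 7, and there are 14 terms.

Sₙ = n/2 × (first + last)
Last term = a + (n-1)d = 7 + (14-1)×7 = 98
S_14 = 14/2 × (7 + 98)
S_14 = 14/2 × 105 = 735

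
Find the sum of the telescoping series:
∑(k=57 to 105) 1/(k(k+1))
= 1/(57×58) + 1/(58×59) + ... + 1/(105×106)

Partial fractions: 1/(k(k+1)) = 1/k - 1/(k+1)
The series telescopes:
= (1/57 - 1/58) + (1/58 - 1/59) + ... + (1/105 - 1/106)
= 1/57 - 1/106
= 49/6042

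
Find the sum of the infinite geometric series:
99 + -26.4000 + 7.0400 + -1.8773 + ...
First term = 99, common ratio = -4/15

For |r| < 1, S = a / (1 - r)
S = 99 / (1 - (-4/15))
S = 99 / (19/15)
S = 1485/19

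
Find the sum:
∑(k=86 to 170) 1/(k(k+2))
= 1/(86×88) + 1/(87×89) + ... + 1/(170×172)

Partial fractions: 1/(k(k+2)) = (1/2)[1/k - 1/(k+2)]
Telescoping leaves the first two and last two terms:
= (1/2)[1/86 + 1/87 - 1/171 - 1/172]
= 9775/1705896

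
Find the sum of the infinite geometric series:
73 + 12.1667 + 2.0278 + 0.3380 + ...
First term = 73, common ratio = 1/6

For |r| < 1, S = a / (1 - r)
S = 73 / (1 - (1/6))
S = 73 / (5/6)
S = 438/5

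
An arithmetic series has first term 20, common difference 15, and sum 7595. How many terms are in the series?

Using S = n/2 × [2a + (n-1)d]
7595 = n/2 × [2(20) + (n-1)(15)]
7595 = n/2 × [40 + 15n - 15]
15190 = n × [25 + 15n]
15n² + (25)n - 15190 = 0
Discriminant: Δ = (25)² - 4(15)(-15190) = 625 + 911400 = 912025
√Δ = 955
n = [-(25) + √Δ] / (2·15) = (-25 + 955) / 30 = 930 / 30 = 31
(The negative root is discarded since n must be a positive integer.)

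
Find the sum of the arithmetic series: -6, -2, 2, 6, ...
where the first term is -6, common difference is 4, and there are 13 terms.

Sₙ = n/2 × (first + last)
Last term = a + (n-1)d = -6 + (13-1)×4 = 42
S_13 = 13/2 × (-6 + 42)
S_13 = 13/2 × 36 = 234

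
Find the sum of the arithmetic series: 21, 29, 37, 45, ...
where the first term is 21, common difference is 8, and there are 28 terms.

Sₙ = n/2 × (first + last)
Last term = a + (n-1)d = 21 + (28-1)×8 = 237
S_28 = 28/2 × (21 + 237)
S_28 = 28/2 × 258 = 3612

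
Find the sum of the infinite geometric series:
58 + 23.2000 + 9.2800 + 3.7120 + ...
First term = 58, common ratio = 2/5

For |r| < 1, S = a / (1 - r)
S = 58 / (1 - (2/5))
S = 58 / (3/5)
S = 290/3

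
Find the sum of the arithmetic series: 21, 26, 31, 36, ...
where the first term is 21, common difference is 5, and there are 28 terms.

Sₙ = n/2 × (first + last)
Last term = a + (n-1)d = 21 + (28-1)×5 = 156
S_28 = 28/2 × (21 + 156)
S_28 = 28/2 × 177 = 2478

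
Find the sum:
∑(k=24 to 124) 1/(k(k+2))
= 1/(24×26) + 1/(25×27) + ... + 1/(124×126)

Partial fractions: 1/(k(k+2)) = (1/2)[1/k - 1/(k+2)]
Telescoping leaves the first two and last two terms:
= (1/2)[1/24 + 1/25 - 1/125 - 1/126]
= 4141/126000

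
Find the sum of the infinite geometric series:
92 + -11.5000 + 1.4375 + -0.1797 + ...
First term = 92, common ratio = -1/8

For |r| < 1, S = a / (1 - r)
S = 92 / (1 - (-1/8))
S = 92 / (9/8)
S = 736/9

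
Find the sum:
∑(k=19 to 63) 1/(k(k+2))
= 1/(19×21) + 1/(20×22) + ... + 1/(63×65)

Partial fractions: 1/(k(k+2)) = (1/2)[1/k - 1/(k+2)]
Telescoping leaves the first two and last two terms:
= (1/2)[1/19 + 1/20 - 1/64 - 1/65]
= 5661/158080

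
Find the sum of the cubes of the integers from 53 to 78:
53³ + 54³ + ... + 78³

Use ∑_{k=1}^{n} k³ = [n(n+1)/2]², then subtract the first 52 terms.
∑_{k=1}^{78} k³ = [78×79/2]² = 3081² = 9492561
∑_{k=1}^{52} k³ = [52×53/2]² = 1378² = 1898884
∑_{k=53}^{78} k³ = 9492561 - 1898884 = 7593677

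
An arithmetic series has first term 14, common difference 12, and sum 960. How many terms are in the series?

Using S = n/2 × [2a + (n-1)d]
960 = n/2 × [2(14) + (n-1)(12)]
960 = n/2 × [28 + 12n - 12]
1920 = n × [16 + 12n]
12n² + (16)n - 1920 = 0
Discriminant: Δ = (16)² - 4(12)(-1920) = 256 + 92160 = 92416
√Δ = 304
n = [-(16) + √Δ] / (2·12) = (-16 + 304) / 24 = 288 / 24 = 12
(The negative root is discarded since n must be a positive integer.)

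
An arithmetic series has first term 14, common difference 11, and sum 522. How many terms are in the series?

Using S = n/2 × [2a + (n-1)d]
522 = n/2 × [2(14) + (n-1)(11)]
522 = n/2 × [28 + 11n - 11]
1044 = n × [17 + 11n]
11n² + (17)n - 1044 = 0
Discriminant: Δ = (17)² - 4(11)(-1044) = 289 + 45936 = 46225
√Δ = 215
n = [-(17) + √Δ] / (2·11) = (-17 + 215) / 22 = 198 / 22 = 9
(The negative root is discarded since n must be a positive integer.)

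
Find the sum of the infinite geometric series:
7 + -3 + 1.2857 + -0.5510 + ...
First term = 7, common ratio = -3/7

For |r| < 1, S = a / (1 - r)
S = 7 / (1 - (-3/7))
S = 7 / (10/7)
S = 49/10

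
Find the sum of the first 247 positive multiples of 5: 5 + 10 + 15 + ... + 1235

Factor out 5: = 5(1 + 2 + ... + 247) = 5 × n(n+1)/2
= 5 × 247×248/2
= 5 × 30628
= 153140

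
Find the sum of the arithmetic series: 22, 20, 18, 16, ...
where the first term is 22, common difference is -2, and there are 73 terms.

Sₙ = n/2 × (first + last)
Last term = a + (n-1)d = 22 + (73-1)×(-2) = -122
S_73 = 73/2 × (22 + (-122))
S_73 = 73/2 × (-100) = -3650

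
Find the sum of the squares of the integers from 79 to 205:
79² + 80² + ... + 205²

Use ∑_{k=1}^{n} k² = n(n+1)(2n+1)/6, then subtract the first 78 terms.
∑_{k=1}^{205} k² = 205×206×411/6 = 2892755
∑_{k=1}^{78} k² = 78×79×157/6 = 161239
∑_{k=79}^{205} k² = 2892755 - 161239 = 2731516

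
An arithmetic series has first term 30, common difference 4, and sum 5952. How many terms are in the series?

Using S = n/2 × [2a + (n-1)d]
5952 = n/2 × [2(30) + (n-1)(4)]
5952 = n/2 × [60 + 4n - 4]
11904 = n × [56 + 4n]
4n² + (56)n - 11904 = 0
Discriminant: Δ = (56)² - 4(4)(-11904) = 3136 + 190464 = 193600
√Δ = 440
n = [-(56) + √Δ] / (2·4) = (-56 + 440) / 8 = 384 / 8 = 48
(The negative root is discarded since n must be a positive integer.)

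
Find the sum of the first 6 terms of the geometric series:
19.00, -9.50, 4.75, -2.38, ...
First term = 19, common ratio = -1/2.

Sₙ = a(1 - rⁿ) / (1 - r)
S_6 = 19(1 - (-1/2)^6) / (1 - (-1/2))
S_6 = 19(1 - (1/64)) / (3/2)
S_6 = 399/32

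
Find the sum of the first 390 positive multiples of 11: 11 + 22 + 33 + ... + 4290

Factor out 11: = 11(1 + 2 + ... + 390) = 11 × n(n+1)/2
= 11 × 390×391/2
= 11 × 76245
= 838695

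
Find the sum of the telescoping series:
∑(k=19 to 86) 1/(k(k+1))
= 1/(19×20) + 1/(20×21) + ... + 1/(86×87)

Partial fractions: 1/(k(k+1)) = 1/k - 1/(k+1)
The series telescopes:
= (1/19 - 1/20) + (1/20 - 1/21) + ... + (1/86 - 1/87)
= 1/19 - 1/87
= 68/1653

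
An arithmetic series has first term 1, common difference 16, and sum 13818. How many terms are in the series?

Using S = n/2 × [2a + (n-1)d]
13818 = n/2 × [2(1) + (n-1)(16)]
13818 = n/2 × [2 + 16n - 16]
27636 = n × [-14 + 16n]
16n² + (-14)n - 27636 = 0
Discriminant: Δ = (-14)² - 4(16)(-27636) = 196 + 1768704 = 1768900
√Δ = 1330
n = [-(-14) + √Δ] / (2·16) = (14 + 1330) / 32 = 1344 / 32 = 42
(The negative root is discarded since n must be a positive integer.)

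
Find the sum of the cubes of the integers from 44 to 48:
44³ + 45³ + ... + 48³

Use ∑_{k=1}^{n} k³ = [n(n+1)/2]², then subtract the first 43 terms.
∑_{k=1}^{48} k³ = [48×49/2]² = 1176² = 1382976
∑_{k=1}^{43} k³ = [43×44/2]² = 946² = 894916
∑_{k=44}^{48} k³ = 1382976 - 894916 = 488060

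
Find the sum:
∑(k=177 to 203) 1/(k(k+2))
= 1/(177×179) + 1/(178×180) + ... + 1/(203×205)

Partial fractions: 1/(k(k+2)) = (1/2)[1/k - 1/(k+2)]
Telescoping leaves the first two and last two terms:
= (1/2)[1/177 + 1/178 - 1/204 - 1/205]
= 108897/146397880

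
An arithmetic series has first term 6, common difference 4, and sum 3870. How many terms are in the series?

Using S = n/2 × [2a + (n-1)d]
3870 = n/2 × [2(6) + (n-1)(4)]
3870 = n/2 × [12 + 4n - 4]
7740 = n × [8 + 4n]
4n² + (8)n - 7740 = 0
Discriminant: Δ = (8)² - 4(4)(-7740) = 64 + 123840 = 123904
√Δ = 352
n = [-(8) + √Δ] / (2·4) = (-8 + 352) / 8 = 344 / 8 = 43
(The negative root is discarded since n must be a positive integer.)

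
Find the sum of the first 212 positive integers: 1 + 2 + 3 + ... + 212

Formula: ∑k = n(n+1)/2
= 212×213/2
= 45156/2
= 22578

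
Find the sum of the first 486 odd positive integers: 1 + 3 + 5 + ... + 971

Sum of first n odd numbers = n²
= 486²
= 236196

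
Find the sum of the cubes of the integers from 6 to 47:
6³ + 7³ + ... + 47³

Use ∑_{k=1}^{n} k³ = [n(n+1)/2]², then subtract the first 5 terms.
∑_{k=1}^{47} k³ = [47×48/2]² = 1128² = 1272384
∑_{k=1}^{5} k³ = [5×6/2]² = 15² = 225
∑_{k=6}^{47} k³ = 1272384 - 225 = 1272159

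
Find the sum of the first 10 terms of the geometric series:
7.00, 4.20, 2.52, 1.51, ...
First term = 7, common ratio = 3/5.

Sₙ = a(1 - rⁿ) / (1 - r)
S_10 = 7(1 - (3/5)^10) / (1 - (3/5))
S_10 = 7(1 - (59049/9765625)) / (2/5)
S_10 = 33973016/1953125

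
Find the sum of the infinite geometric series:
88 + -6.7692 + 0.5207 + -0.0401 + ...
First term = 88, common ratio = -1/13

For |r| < 1, S = a / (1 - r)
S = 88 / (1 - (-1/13))
S = 88 / (14/13)
S = 572/7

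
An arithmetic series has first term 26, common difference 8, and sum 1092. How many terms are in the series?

Using S = n/2 × [2a + (n-1)d]
1092 = n/2 × [2(26) + (n-1)(8)]
1092 = n/2 × [52 + 8n - 8]
2184 = n × [44 + 8n]
8n² + (44)n - 2184 = 0
Discriminant: Δ = (44)² - 4(8)(-2184) = 1936 + 69888 = 71824
√Δ = 268
n = [-(44) + √Δ] / (2·8) = (-44 + 268) / 16 = 224 / 16 = 14
(The negative root is discarded since n must be a positive integer.)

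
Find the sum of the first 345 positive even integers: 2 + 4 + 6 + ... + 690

Sum of first n even numbers = n(n+1)
= 345×346
= 119370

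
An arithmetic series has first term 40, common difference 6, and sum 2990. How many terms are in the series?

Using S = n/2 × [2a + (n-1)d]
2990 = n/2 × [2(40) + (n-1)(6)]
2990 = n/2 × [80 + 6n - 6]
5980 = n × [74 + 6n]
6n² + (74)n - 5980 = 0
Discriminant: Δ = (74)² - 4(6)(-5980) = 5476 + 143520 = 148996
√Δ = 386
n = [-(74) + √Δ] / (2·6) = (-74 + 386) / 12 = 312 / 12 = 26
(The negative root is discarded since n must be a positive integer.)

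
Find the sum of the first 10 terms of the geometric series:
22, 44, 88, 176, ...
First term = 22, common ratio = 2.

Sₙ = a(1 - rⁿ) / (1 - r)
S_10 = 22(1 - 2^10) / (1 - 2)
S_10 = 22(1 - 1024) / (-1)
S_10 = 22506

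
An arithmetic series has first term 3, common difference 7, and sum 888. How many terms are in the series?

Using S = n/2 × [2a + (n-1)d]
888 = n/2 × [2(3) + (n-1)(7)]
888 = n/2 × [6 + 7n - 7]
1776 = n × [-1 + 7n]
7n² + (-1)n - 1776 = 0
Discriminant: Δ = (-1)² - 4(7)(-1776) = 1 + 49728 = 49729
√Δ = 223
n = [-(-1) + √Δ] / (2·7) = (1 + 223) / 14 = 224 / 14 = 16
(The negative root is discarded since n must be a positive integer.)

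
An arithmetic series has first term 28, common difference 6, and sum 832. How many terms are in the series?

Using S = n/2 × [2a + (n-1)d]
832 = n/2 × [2(28) + (n-1)(6)]
832 = n/2 × [56 + 6n - 6]
1664 = n × [50 + 6n]
6n² + (50)n - 1664 = 0
Discriminant: Δ = (50)² - 4(6)(-1664) = 2500 + 39936 = 42436
√Δ = 206
n = [-(50) + √Δ] / (2·6) = (-50 + 206) / 12 = 156 / 12 = 13
(The negative root is discarded since n must be a positive integer.)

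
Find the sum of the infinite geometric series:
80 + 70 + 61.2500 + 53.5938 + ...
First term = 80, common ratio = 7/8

For |r| < 1, S = a / (1 - r)
S = 80 / (1 - (7/8))
S = 80 / (1/8)
S = 640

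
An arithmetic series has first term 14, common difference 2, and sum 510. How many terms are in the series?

Using S = n/2 × [2a + (n-1)d]
510 = n/2 × [2(14) + (n-1)(2)]
510 = n/2 × [28 + 2n - 2]
1020 = n × [26 + 2n]
2n² + (26)n - 1020 = 0
Discriminant: Δ = (26)² - 4(2)(-1020) = 676 + 8160 = 8836
√Δ = 94
n = [-(26) + √Δ] / (2·2) = (-26 + 94) / 4 = 68 / 4 = 17
(The negative root is discarded since n must be a positive integer.)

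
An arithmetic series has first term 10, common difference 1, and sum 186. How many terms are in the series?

Using S = n/2 × [2a + (n-1)d]
186 = n/2 × [2(10) + (n-1)(1)]
186 = n/2 × [20 + 1n - 1]
372 = n × [19 + 1n]
1n² + (19)n - 372 = 0
Discriminant: Δ = (19)² - 4(1)(-372) = 361 + 1488 = 1849
√Δ = 43
n = [-(19) + √Δ] / (2·1) = (-19 + 43) / 2 = 24 / 2 = 12
(The negative root is discarded since n must be a positive integer.)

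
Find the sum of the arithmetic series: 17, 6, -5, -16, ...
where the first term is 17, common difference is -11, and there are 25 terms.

Sₙ = n/2 × (first + last)
Last term = a + (n-1)d = 17 + (25-1)×(-11) = -247
S_25 = 25/2 × (17 + (-247))
S_25 = 25/2 × (-230) = -2875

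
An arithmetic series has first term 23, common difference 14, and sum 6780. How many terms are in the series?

Using S = n/2 × [2a + (n-1)d]
6780 = n/2 × [2(23) + (n-1)(14)]
6780 = n/2 × [46 + 14n - 14]
13560 = n × [32 + 14n]
14n² + (32)n - 13560 = 0
Discriminant: Δ = (32)² - 4(14)(-13560) = 1024 + 759360 = 760384
√Δ = 872
n = [-(32) + √Δ] / (2·14) = (-32 + 872) / 28 = 840 / 28 = 30
(The negative root is discarded since n must be a positive integer.)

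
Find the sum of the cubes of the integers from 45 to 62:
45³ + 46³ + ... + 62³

Use ∑_{k=1}^{n} k³ = [n(n+1)/2]², then subtract the first 44 terms.
∑_{k=1}^{62} k³ = [62×63/2]² = 1953² = 3814209
∑_{k=1}^{44} k³ = [44×45/2]² = 990² = 980100
∑_{k=45}^{62} k³ = 3814209 - 980100 = 2834109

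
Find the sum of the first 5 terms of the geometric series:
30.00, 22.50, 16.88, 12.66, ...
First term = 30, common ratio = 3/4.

Sₙ = a(1 - rⁿ) / (1 - r)
S_5 = 30(1 - (3/4)^5) / (1 - (3/4))
S_5 = 30(1 - (243/1024)) / (1/4)
S_5 = 11715/128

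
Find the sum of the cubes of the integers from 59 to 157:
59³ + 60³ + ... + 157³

Use ∑_{k=1}^{n} k³ = [n(n+1)/2]², then subtract the first 58 terms.
∑_{k=1}^{157} k³ = [157×158/2]² = 12403² = 153834409
∑_{k=1}^{58} k³ = [58×59/2]² = 1711² = 2927521
∑_{k=59}^{157} k³ = 153834409 - 2927521 = 150906888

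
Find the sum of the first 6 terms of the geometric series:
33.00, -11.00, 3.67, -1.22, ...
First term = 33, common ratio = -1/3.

Sₙ = a(1 - rⁿ) / (1 - r)
S_6 = 33(1 - (-1/3)^6) / (1 - (-1/3))
S_6 = 33(1 - (1/729)) / (4/3)
S_6 = 2002/81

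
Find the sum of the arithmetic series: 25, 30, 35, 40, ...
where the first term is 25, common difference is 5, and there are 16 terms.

Sₙ = n/2 × (first + last)
Last term = a + (n-1)d = 25 + (16-1)×5 = 100
S_16 = 16/2 × (25 + 100)
S_16 = 16/2 × 125 = 1000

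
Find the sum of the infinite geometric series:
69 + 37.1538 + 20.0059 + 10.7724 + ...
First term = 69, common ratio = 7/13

For |r| < 1, S = a / (1 - r)
S = 69 / (1 - (7/13))
S = 69 / (6/13)
S = 299/2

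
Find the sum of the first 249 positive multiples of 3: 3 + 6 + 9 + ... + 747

Factor out 3: = 3(1 + 2 + ... + 249) = 3 × n(n+1)/2
= 3 × 249×250/2
= 3 × 31125
= 93375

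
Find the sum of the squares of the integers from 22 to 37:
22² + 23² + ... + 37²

Use ∑_{k=1}^{n} k² = n(n+1)(2n+1)/6, then subtract the first 21 terms.
∑_{k=1}^{37} k² = 37×38×75/6 = 17575
∑_{k=1}^{21} k² = 21×22×43/6 = 3311
∑_{k=22}^{37} k² = 17575 - 3311 = 14264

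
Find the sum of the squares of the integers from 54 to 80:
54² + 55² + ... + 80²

Use ∑_{k=1}^{n} k² = n(n+1)(2n+1)/6, then subtract the first 53 terms.
∑_{k=1}^{80} k² = 80×81×161/6 = 173880
∑_{k=1}^{53} k² = 53×54×107/6 = 51039
∑_{k=54}^{80} k² = 173880 - 51039 = 122841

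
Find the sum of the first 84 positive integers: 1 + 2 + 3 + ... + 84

Formula: ∑k = n(n+1)/2
= 84×85/2
= 7140/2
= 3570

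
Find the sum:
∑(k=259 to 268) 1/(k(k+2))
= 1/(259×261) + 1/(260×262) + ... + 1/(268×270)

Partial fractions: 1/(k(k+2)) = (1/2)[1/k - 1/(k+2)]
Telescoping leaves the first two and last two terms:
= (1/2)[1/259 + 1/260 - 1/269 - 1/270]
= 139871/978180840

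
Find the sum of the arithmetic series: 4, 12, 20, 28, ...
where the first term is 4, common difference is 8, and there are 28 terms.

Sₙ = n/2 × (first + last)
Last term = a + (n-1)d = 4 + (28-1)×8 = 220
S_28 = 28/2 × (4 + 220)
S_28 = 28/2 × 224 = 3136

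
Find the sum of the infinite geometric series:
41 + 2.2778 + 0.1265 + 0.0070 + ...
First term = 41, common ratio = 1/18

For |r| < 1, S = a / (1 - r)
S = 41 / (1 - (1/18))
S = 41 / (17/18)
S = 738/17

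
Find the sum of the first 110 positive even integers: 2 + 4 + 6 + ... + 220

Sum of first n even numbers = n(n+1)
= 110×111
= 12210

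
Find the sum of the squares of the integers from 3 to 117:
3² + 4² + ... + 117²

Use ∑_{k=1}^{n} k² = n(n+1)(2n+1)/6, then subtract the first 2 terms.
∑_{k=1}^{117} k² = 117×118×235/6 = 540735
∑_{k=1}^{2} k² = 2×3×5/6 = 5
∑_{k=3}^{117} k² = 540735 - 5 = 540730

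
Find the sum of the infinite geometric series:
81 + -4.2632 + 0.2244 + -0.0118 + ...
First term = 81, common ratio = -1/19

For |r| < 1, S = a / (1 - r)
S = 81 / (1 - (-1/19))
S = 81 / (20/19)
S = 1539/20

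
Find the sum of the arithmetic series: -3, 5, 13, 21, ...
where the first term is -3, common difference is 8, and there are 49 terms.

Sₙ = n/2 × (first + last)
Last term = a + (n-1)d = -3 + (49-1)×8 = 381
S_49 = 49/2 × (-3 + 381)
S_49 = 49/2 × 378 = 9261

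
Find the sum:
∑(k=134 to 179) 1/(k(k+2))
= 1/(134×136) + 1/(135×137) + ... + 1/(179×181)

Partial fractions: 1/(k(k+2)) = (1/2)[1/k - 1/(k+2)]
Telescoping leaves the first two and last two terms:
= (1/2)[1/134 + 1/135 - 1/180 - 1/181]
= 24817/13097160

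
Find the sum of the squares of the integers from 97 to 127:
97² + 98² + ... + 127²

Use ∑_{k=1}^{n} k² = n(n+1)(2n+1)/6, then subtract the first 96 terms.
∑_{k=1}^{127} k² = 127×128×255/6 = 690880
∑_{k=1}^{96} k² = 96×97×193/6 = 299536
∑_{k=97}^{127} k² = 690880 - 299536 = 391344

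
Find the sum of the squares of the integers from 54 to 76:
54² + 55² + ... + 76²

Use ∑_{k=1}^{n} k² = n(n+1)(2n+1)/6, then subtract the first 53 terms.
∑_{k=1}^{76} k² = 76×77×153/6 = 149226
∑_{k=1}^{53} k² = 53×54×107/6 = 51039
∑_{k=54}^{76} k² = 149226 - 51039 = 98187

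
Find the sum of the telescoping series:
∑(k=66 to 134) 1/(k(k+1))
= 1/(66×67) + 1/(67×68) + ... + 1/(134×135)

Partial fractions: 1/(k(k+1)) = 1/k - 1/(k+1)
The series telescopes:
= (1/66 - 1/67) + (1/67 - 1/68) + ... + (1/134 - 1/135)
= 1/66 - 1/135
= 23/2970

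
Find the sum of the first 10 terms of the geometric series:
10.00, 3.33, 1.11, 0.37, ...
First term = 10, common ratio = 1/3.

Sₙ = a(1 - rⁿ) / (1 - r)
S_10 = 10(1 - (1/3)^10) / (1 - (1/3))
S_10 = 10(1 - (1/59049)) / (2/3)
S_10 = 295240/19683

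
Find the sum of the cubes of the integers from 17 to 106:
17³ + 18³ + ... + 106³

Use ∑_{k=1}^{n} k³ = [n(n+1)/2]², then subtract the first 16 terms.
∑_{k=1}^{106} k³ = [106×107/2]² = 5671² = 32160241
∑_{k=1}^{16} k³ = [16×17/2]² = 136² = 18496
∑_{k=17}^{106} k³ = 32160241 - 18496 = 32141745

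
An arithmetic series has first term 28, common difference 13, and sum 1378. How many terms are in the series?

Using S = n/2 × [2a + (n-1)d]
1378 = n/2 × [2(28) + (n-1)(13)]
1378 = n/2 × [56 + 13n - 13]
2756 = n × [43 + 13n]
13n² + (43)n - 2756 = 0
Discriminant: Δ = (43)² - 4(13)(-2756) = 1849 + 143312 = 145161
√Δ = 381
n = [-(43) + √Δ] / (2·13) = (-43 + 381) / 26 = 338 / 26 = 13
(The negative root is discarded since n must be a positive integer.)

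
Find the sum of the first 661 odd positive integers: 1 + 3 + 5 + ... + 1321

Sum of first n odd numbers = n²
= 661²
= 436921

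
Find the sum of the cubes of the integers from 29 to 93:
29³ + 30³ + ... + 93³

Use ∑_{k=1}^{n} k³ = [n(n+1)/2]², then subtract the first 28 terms.
∑_{k=1}^{93} k³ = [93×94/2]² = 4371² = 19105641
∑_{k=1}^{28} k³ = [28×29/2]² = 406² = 164836
∑_{k=29}^{93} k³ = 19105641 - 164836 = 18940805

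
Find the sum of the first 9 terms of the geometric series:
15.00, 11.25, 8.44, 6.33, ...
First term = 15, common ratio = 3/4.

Sₙ = a(1 - rⁿ) / (1 - r)
S_9 = 15(1 - (3/4)^9) / (1 - (3/4))
S_9 = 15(1 - (19683/262144)) / (1/4)
S_9 = 3636915/65536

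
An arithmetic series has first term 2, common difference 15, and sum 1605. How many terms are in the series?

Using S = n/2 × [2a + (n-1)d]
1605 = n/2 × [2(2) + (n-1)(15)]
1605 = n/2 × [4 + 15n - 15]
3210 = n × [-11 + 15n]
15n² + (-11)n - 3210 = 0
Discriminant: Δ = (-11)² - 4(15)(-3210) = 121 + 192600 = 192721
√Δ = 439
n = [-(-11) + √Δ] / (2·15) = (11 + 439) / 30 = 450 / 30 = 15
(The negative root is discarded since n must be a positive integer.)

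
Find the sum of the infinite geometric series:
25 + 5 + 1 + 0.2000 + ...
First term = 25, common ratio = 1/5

For |r| < 1, S = a / (1 - r)
S = 25 / (1 - (1/5))
S = 25 / (4/5)
S = 125/4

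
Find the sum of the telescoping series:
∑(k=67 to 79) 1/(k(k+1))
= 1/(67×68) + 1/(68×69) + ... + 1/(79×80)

Partial fractions: 1/(k(k+1)) = 1/k - 1/(k+1)
The series telescopes:
= (1/67 - 1/68) + (1/68 - 1/69) + ... + (1/79 - 1/80)
= 1/67 - 1/80
= 13/5360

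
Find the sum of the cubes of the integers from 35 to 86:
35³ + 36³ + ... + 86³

Use ∑_{k=1}^{n} k³ = [n(n+1)/2]², then subtract the first 34 terms.
∑_{k=1}^{86} k³ = [86×87/2]² = 3741² = 13995081
∑_{k=1}^{34} k³ = [34×35/2]² = 595² = 354025
∑_{k=35}^{86} k³ = 13995081 - 354025 = 13641056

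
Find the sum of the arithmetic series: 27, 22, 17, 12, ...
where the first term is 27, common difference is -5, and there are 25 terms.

Sₙ = n/2 × (first + last)
Last term = a + (n-1)d = 27 + (25-1)×(-5) = -93
S_25 = 25/2 × (27 + (-93))
S_25 = 25/2 × (-66) = -825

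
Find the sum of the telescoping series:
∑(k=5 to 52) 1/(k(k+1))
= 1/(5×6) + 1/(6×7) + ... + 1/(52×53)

Partial fractions: 1/(k(k+1)) = 1/k - 1/(k+1)
The series telescopes:
= (1/5 - 1/6) + (1/6 - 1/7) + ... + (1/52 - 1/53)
= 1/5 - 1/53
= 48/265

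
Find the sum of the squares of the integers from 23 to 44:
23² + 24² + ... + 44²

Use ∑_{k=1}^{n} k² = n(n+1)(2n+1)/6, then subtract the first 22 terms.
∑_{k=1}^{44} k² = 44×45×89/6 = 29370
∑_{k=1}^{22} k² = 22×23×45/6 = 3795
∑_{k=23}^{44} k² = 29370 - 3795 = 25575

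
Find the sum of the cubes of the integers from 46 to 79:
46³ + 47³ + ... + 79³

Use ∑_{k=1}^{n} k³ = [n(n+1)/2]², then subtract the first 45 terms.
∑_{k=1}^{79} k³ = [79×80/2]² = 3160² = 9985600
∑_{k=1}^{45} k³ = [45×46/2]² = 1035² = 1071225
∑_{k=46}^{79} k³ = 9985600 - 1071225 = 8914375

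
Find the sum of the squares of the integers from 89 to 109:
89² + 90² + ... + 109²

Use ∑_{k=1}^{n} k² = n(n+1)(2n+1)/6, then subtract the first 88 terms.
∑_{k=1}^{109} k² = 109×110×219/6 = 437635
∑_{k=1}^{88} k² = 88×89×177/6 = 231044
∑_{k=89}^{109} k² = 437635 - 231044 = 206591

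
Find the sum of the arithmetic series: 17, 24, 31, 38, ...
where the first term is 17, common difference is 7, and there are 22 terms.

Sₙ = n/2 × (first + last)
Last term = a + (n-1)d = 17 + (22-1)×7 = 164
S_22 = 22/2 × (17 + 164)
S_22 = 22/2 × 181 = 1991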